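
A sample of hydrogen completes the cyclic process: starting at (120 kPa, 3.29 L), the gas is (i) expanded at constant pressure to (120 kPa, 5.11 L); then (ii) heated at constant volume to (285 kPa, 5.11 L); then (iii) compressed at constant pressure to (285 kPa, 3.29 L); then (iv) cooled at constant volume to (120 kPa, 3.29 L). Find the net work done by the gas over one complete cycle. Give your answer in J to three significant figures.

Constant-volume legs do no work.
W(i) = (120)(5.11 − 3.29) = 218.4 J; W(iii) = (285)(3.29 − 5.11) = -518.7 J.
W_net = 218.4 − 518.7 = -300.3 J (the counter-clockwise enclosed area).

W_net ≈ -300 J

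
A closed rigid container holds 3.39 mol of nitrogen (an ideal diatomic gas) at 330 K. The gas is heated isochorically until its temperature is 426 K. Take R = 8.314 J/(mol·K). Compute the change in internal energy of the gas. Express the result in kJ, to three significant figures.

ΔU ≈ 6.76 kJ

Constant volume ⇒ W = 0, so Q = ΔU = nCᵥΔT with Cᵥ = 5R/2 = 20.79 J/(mol·K).
ΔU = (3.39)(20.79)(426 − 330) = 6764 J.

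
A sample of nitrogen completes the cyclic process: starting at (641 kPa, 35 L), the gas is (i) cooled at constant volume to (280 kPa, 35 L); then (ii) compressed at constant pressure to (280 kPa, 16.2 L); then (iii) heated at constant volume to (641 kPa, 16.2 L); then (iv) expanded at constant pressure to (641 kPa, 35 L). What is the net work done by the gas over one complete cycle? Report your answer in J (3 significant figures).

Constant-volume legs do no work.
W(ii) = (280)(16.2 − 35) = -5264 J; W(iv) = (641)(35 − 16.2) = 12051 J.
W_net = -5264 + 12051 = 6787 J (the clockwise enclosed area).

W_net ≈ 6790 J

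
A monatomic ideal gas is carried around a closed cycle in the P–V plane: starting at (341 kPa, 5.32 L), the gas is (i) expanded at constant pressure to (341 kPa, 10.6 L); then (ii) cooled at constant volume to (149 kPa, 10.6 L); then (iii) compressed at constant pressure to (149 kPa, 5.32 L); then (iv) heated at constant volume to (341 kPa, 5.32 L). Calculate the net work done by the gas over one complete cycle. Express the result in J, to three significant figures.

Constant-volume legs do no work.
W(i) = (341)(10.6 − 5.32) = 1800 J; W(iii) = (149)(5.32 − 10.6) = -786.7 J.
W_net = 1800 − 786.7 = 1014 J (the clockwise enclosed area).

W_net ≈ 1010 J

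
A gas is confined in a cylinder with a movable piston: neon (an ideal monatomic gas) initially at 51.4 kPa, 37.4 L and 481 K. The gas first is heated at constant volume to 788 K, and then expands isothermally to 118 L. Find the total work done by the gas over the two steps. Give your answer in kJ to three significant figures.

Step 1 (isochoric): W = 0 (constant volume).
After step 1: P = 84.21 kPa (V unchanged).
Step 2 (isothermal): W = P₁V₁ ln(V₂/V₁) = (3149) ln(118/37.4) = 3619 J.
W_total = 0 + 3619 = 3619 J.

W_total ≈ 3.62 kJ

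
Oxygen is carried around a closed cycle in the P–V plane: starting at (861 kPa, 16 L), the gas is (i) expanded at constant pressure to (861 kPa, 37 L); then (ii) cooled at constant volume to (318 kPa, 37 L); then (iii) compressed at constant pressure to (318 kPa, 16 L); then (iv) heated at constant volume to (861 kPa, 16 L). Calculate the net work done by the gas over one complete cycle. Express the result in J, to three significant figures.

W_net ≈ 11400 J

Constant-volume legs do no work.
W(i) = (861)(37 − 16) = 18081 J; W(iii) = (318)(16 − 37) = -6678 J.
W_net = 18081 − 6678 = 11403 J (the clockwise enclosed area).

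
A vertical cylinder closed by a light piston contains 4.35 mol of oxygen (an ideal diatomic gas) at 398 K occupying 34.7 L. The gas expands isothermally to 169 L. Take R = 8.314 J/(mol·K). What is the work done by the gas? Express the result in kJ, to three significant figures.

Isothermal: W = nRT ln(V₂/V₁).
W = (4.35)(8.314)(398) × ln(169/34.7)
  = 14394 × 1.583
W_by_gas = 22788 J.

W ≈ 22.8 kJ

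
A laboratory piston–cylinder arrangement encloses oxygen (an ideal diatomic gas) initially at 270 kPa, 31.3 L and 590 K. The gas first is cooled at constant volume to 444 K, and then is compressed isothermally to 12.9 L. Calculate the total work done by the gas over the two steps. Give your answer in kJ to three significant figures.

Step 1 (isochoric): W = 0 (constant volume).
After step 1: P = 203.2 kPa (V unchanged).
Step 2 (isothermal): W = P₁V₁ ln(V₂/V₁) = (6360) ln(12.9/31.3) = -5637 J.
W_total = 0 − 5637 = -5637 J.

W_total ≈ -5.64 kJ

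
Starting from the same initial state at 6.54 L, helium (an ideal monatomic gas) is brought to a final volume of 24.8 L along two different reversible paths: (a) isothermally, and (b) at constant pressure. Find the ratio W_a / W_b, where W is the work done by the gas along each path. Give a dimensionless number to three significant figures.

Path (a) isothermal: W = P₁V₁ ln(V₂/V₁) → W_a/(P₁V₁) = 1.333.
Path (b) isobaric: W = P₁(V₂ − V₁) → W_b/(P₁V₁) = 2.792.
W_a / W_b = 1.333 / 2.792 = 0.4774.

W_a / W_b ≈ 0.477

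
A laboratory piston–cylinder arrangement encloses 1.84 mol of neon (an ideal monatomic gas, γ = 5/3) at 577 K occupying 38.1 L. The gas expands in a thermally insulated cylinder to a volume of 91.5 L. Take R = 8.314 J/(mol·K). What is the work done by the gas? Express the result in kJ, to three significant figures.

Adiabatic: TV^(γ−1) = const with γ = 5/3.
T₂ = T₁ (V₁/V₂)^(γ−1) = 577 × (38.1/91.5)^0.667 = 577 × 0.5576 = 321.7 K.
W_by = nCᵥ(T₁ − T₂) = (1.84)(12.47)(577 − 321.7) = 5857 J.

W ≈ 5.86 kJ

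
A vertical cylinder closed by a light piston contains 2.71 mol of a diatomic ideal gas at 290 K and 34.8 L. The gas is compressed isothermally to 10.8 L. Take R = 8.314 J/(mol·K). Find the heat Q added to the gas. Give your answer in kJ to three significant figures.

Q ≈ -7.65 kJ

Isothermal ⇒ ΔU = 0, so Q = W = nRT ln(V₂/V₁).
Q = (2.71)(8.314)(290) ln(10.8/34.8) = 6534 × -1.17 = -7645 J.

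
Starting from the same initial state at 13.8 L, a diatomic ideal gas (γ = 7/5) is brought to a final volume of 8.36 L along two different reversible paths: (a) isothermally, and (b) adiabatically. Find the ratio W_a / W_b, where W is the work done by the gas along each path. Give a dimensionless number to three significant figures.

W_a / W_b ≈ 0.903

Path (a) isothermal: W = P₁V₁ ln(V₂/V₁) → W_a/(P₁V₁) = -0.5012.
Path (b) adiabatic: W = P₁V₁(1 − (V₁/V₂)^(γ−1))/(γ−1) → W_b/(P₁V₁) = -0.555.
W_a / W_b = -0.5012 / -0.555 = 0.9031.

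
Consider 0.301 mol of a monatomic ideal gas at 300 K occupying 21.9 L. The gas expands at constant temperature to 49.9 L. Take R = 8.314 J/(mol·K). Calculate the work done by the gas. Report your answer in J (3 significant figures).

Isothermal: W = nRT ln(V₂/V₁).
W = (0.301)(8.314)(300) × ln(49.9/21.9)
  = 750.8 × 0.8235
W_by_gas = 618.3 J.

W ≈ 618 J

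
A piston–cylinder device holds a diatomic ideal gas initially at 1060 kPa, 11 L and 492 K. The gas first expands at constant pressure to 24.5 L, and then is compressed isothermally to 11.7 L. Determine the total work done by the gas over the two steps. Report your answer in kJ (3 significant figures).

Step 1 (isobaric): W = PΔV = (1060 kPa)(24.5 − 11 L) = 14310 J.
After step 1: P = 1060 kPa, V = 24.5 L, T = 1096 K.
Step 2 (isothermal): W = P₁V₁ ln(V₂/V₁) = (25970) ln(11.7/24.5) = -19194 J.
W_total = 14310 − 19194 = -4884 J.

W_total ≈ -4.88 kJ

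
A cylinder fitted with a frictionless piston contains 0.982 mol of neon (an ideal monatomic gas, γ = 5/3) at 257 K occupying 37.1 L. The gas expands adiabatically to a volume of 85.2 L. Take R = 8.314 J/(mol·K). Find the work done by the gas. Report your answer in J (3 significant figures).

Adiabatic: TV^(γ−1) = const with γ = 5/3.
T₂ = T₁ (V₁/V₂)^(γ−1) = 257 × (37.1/85.2)^0.667 = 257 × 0.5745 = 147.6 K.
W_by = nCᵥ(T₁ − T₂) = (0.982)(12.47)(257 − 147.6) = 1339 J.

W ≈ 1340 J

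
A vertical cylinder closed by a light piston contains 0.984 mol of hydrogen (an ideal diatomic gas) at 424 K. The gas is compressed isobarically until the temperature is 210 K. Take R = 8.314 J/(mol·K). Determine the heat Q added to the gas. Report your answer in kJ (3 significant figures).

Q ≈ -6.13 kJ

Isobaric: W = nRΔT = (0.984)(8.314)(-214) = -1751 J.
ΔU = nCᵥΔT with Cᵥ = 5R/2: ΔU = (0.984)(20.79)(-214) = -4377 J.
Q = ΔU + W = -4377 − 1751 = -6128 J.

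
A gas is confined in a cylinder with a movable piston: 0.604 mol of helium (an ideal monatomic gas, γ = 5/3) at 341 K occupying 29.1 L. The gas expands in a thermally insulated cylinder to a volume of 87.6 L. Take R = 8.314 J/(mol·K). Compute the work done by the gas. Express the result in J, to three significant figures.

W ≈ 1340 J

Adiabatic: TV^(γ−1) = const with γ = 5/3.
T₂ = T₁ (V₁/V₂)^(γ−1) = 341 × (29.1/87.6)^0.667 = 341 × 0.4797 = 163.6 K.
W_by = nCᵥ(T₁ − T₂) = (0.604)(12.47)(341 − 163.6) = 1337 J.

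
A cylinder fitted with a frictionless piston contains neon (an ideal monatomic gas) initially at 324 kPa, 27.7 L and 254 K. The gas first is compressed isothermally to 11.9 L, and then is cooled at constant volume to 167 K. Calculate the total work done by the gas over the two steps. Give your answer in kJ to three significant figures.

Step 1 (isothermal): W = P₁V₁ ln(V₂/V₁) = (8975) ln(11.9/27.7) = -7583 J.
Step 2 (isochoric): W = 0 (constant volume).
W_total = -7583 + 0 = -7583 J.

W_total ≈ -7.58 kJ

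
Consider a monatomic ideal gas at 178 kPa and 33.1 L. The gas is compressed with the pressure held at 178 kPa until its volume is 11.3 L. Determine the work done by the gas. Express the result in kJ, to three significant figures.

Isobaric: W = P ΔV.
W = (178 kPa)(11.3 − 33.1 L) = (178)(-21.8) = -3880 J.

W ≈ -3.88 kJ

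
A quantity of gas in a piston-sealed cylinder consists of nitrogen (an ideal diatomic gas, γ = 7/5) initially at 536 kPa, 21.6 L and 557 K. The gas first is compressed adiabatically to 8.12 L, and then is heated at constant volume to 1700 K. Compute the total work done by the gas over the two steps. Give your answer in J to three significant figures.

W_total ≈ -13900 J

Step 1 (adiabatic): W = (P₁V₁ − P₂V₂)/(γ−1) = (11578 − 17123)/0.4 = -13863 J.
Step 2 (isochoric): W = 0 (constant volume).
W_total = -13863 + 0 = -13863 J.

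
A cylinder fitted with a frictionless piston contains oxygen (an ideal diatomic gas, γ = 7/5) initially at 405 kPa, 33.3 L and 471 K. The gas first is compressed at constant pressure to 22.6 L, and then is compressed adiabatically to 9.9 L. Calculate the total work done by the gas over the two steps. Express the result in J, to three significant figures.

Step 1 (isobaric): W = PΔV = (405 kPa)(22.6 − 33.3 L) = -4333 J.
After step 1: P = 405 kPa, V = 22.6 L, T = 319.7 K.
Step 2 (adiabatic): W = (P₁V₁ − P₂V₂)/(γ−1) = (9153 − 12734)/0.4 = -8952 J.
W_total = -4333 − 8952 = -13285 J.

W_total ≈ -13300 J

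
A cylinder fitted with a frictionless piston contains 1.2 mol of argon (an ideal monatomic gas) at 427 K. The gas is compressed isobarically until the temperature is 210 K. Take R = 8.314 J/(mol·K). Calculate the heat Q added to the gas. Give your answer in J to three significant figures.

Q ≈ -5410 J

Isobaric: W = nRΔT = (1.2)(8.314)(-217) = -2165 J.
ΔU = nCᵥΔT with Cᵥ = 3R/2: ΔU = (1.2)(12.47)(-217) = -3247 J.
Q = ΔU + W = -3247 − 2165 = -5412 J.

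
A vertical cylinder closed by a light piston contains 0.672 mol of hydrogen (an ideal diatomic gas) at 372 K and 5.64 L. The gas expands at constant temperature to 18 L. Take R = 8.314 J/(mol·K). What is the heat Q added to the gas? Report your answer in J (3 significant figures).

Isothermal ⇒ ΔU = 0, so Q = W = nRT ln(V₂/V₁).
Q = (0.672)(8.314)(372) ln(18/5.64) = 2078 × 1.16 = 2412 J.

Q ≈ 2410 J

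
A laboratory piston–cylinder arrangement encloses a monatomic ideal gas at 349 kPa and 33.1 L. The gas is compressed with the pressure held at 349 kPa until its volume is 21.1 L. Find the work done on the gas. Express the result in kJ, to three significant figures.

W ≈ 4.19 kJ

Isobaric: W = P ΔV.
W = (349 kPa)(21.1 − 33.1 L) = (349)(-12) = -4188 J.
Work on gas = −W_by = 4188 J.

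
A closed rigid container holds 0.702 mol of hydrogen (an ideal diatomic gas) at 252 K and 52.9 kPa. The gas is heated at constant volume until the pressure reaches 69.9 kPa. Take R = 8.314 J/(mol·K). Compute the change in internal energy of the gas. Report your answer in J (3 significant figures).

Constant volume ⇒ W = 0, so Q = ΔU = nCᵥΔT with Cᵥ = 5R/2 = 20.79 J/(mol·K).
At constant V, T₂/T₁ = P₂/P₁ ⇒ ΔT = T₁(P₂/P₁ − 1) = 252·(69.9/52.9 − 1) = 80.98 K.
ΔU = (0.702)(20.79)(80.98) = 1182 J.

ΔU ≈ 1180 J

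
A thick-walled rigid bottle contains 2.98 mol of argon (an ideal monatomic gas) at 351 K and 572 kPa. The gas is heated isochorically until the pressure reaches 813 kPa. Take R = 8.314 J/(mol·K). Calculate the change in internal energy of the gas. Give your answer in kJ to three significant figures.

ΔU ≈ 5.50 kJ

Constant volume ⇒ W = 0, so Q = ΔU = nCᵥΔT with Cᵥ = 3R/2 = 12.47 J/(mol·K).
At constant V, T₂/T₁ = P₂/P₁ ⇒ ΔT = T₁(P₂/P₁ − 1) = 351·(813/572 − 1) = 147.9 K.
ΔU = (2.98)(12.47)(147.9) = 5496 J.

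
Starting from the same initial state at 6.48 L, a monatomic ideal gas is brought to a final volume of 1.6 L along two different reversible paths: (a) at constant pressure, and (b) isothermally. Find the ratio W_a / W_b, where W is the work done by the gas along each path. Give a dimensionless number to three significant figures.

W_a / W_b ≈ 0.538

Path (a) isobaric: W = P₁(V₂ − V₁) → W_a/(P₁V₁) = -0.7531.
Path (b) isothermal: W = P₁V₁ ln(V₂/V₁) → W_b/(P₁V₁) = -1.399.
W_a / W_b = -0.7531 / -1.399 = 0.5384.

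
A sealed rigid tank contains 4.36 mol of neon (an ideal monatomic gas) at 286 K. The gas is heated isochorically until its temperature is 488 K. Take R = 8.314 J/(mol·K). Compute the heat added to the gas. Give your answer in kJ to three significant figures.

Constant volume ⇒ W = 0, so Q = ΔU = nCᵥΔT with Cᵥ = 3R/2 = 12.47 J/(mol·K).
ΔU = (4.36)(12.47)(488 − 286) = 10983 J.

Q ≈ 11.0 kJ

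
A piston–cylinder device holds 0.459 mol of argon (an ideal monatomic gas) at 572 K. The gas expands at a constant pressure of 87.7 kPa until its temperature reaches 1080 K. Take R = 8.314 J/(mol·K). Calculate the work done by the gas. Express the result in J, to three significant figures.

Isobaric: W = P ΔV = nR ΔT.
W = (0.459)(8.314)(1080 − 572) = 1939 J.

W ≈ 1940 J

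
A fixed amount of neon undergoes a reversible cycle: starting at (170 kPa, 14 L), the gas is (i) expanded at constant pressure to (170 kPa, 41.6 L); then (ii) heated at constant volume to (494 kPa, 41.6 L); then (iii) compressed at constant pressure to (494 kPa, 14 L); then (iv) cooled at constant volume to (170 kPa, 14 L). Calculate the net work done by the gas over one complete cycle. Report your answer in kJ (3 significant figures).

Constant-volume legs do no work.
W(i) = (170)(41.6 − 14) = 4692 J; W(iii) = (494)(14 − 41.6) = -13634 J.
W_net = 4692 − 13634 = -8942 J (the counter-clockwise enclosed area).

W_net ≈ -8.94 kJ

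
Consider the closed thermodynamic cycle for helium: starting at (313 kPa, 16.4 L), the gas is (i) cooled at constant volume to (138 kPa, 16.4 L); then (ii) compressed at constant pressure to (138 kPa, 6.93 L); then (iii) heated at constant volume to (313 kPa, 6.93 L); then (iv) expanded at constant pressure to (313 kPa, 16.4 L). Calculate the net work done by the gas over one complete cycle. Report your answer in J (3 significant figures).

W_net ≈ 1660 J

Constant-volume legs do no work.
W(ii) = (138)(6.93 − 16.4) = -1307 J; W(iv) = (313)(16.4 − 6.93) = 2964 J.
W_net = -1307 + 2964 = 1657 J (the clockwise enclosed area).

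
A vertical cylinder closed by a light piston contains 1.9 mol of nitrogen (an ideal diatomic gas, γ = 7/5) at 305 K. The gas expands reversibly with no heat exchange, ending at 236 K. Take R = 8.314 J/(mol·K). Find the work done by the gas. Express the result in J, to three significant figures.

Adiabatic ⇒ Q = 0, so W_by = −ΔU = nCᵥ(T₁ − T₂).
Cᵥ = 5R/2 = 20.79 J/(mol·K).
W = (1.9)(20.79)(305 − 236) = 2725 J.

W ≈ 2720 J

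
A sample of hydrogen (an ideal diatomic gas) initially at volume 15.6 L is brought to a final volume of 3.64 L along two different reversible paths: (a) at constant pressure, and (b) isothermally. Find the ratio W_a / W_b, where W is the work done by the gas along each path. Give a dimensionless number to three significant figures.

W_a / W_b ≈ 0.527

Path (a) isobaric: W = P₁(V₂ − V₁) → W_a/(P₁V₁) = -0.7667.
Path (b) isothermal: W = P₁V₁ ln(V₂/V₁) → W_b/(P₁V₁) = -1.455.
W_a / W_b = -0.7667 / -1.455 = 0.5268.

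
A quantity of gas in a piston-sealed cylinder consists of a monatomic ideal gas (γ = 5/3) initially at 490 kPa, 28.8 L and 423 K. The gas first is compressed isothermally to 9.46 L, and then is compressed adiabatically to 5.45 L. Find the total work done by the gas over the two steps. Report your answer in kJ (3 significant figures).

W_total ≈ -25.1 kJ

Step 1 (isothermal): W = P₁V₁ ln(V₂/V₁) = (14112) ln(9.46/28.8) = -15711 J.
After step 1: P = 1492 kPa, V = 9.46 L, T = 423 K.
Step 2 (adiabatic): W = (P₁V₁ − P₂V₂)/(γ−1) = (14112 − 20382)/0.667 = -9405 J.
W_total = -15711 − 9405 = -25116 J.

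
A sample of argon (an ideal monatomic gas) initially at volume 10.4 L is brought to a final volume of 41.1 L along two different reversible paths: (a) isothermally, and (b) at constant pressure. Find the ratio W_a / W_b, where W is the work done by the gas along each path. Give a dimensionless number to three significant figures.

W_a / W_b ≈ 0.466

Path (a) isothermal: W = P₁V₁ ln(V₂/V₁) → W_a/(P₁V₁) = 1.374.
Path (b) isobaric: W = P₁(V₂ − V₁) → W_b/(P₁V₁) = 2.952.
W_a / W_b = 1.374 / 2.952 = 0.4655.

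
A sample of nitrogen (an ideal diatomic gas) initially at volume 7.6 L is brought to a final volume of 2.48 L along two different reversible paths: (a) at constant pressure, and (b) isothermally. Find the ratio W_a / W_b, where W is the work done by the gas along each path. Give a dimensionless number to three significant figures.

Path (a) isobaric: W = P₁(V₂ − V₁) → W_a/(P₁V₁) = -0.6737.
Path (b) isothermal: W = P₁V₁ ln(V₂/V₁) → W_b/(P₁V₁) = -1.12.
W_a / W_b = -0.6737 / -1.12 = 0.6016.

W_a / W_b ≈ 0.602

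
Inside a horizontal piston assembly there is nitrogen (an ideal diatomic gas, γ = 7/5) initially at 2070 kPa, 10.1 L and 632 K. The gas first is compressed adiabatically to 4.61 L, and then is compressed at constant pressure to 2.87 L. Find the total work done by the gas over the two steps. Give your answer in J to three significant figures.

W_total ≈ -30100 J

Step 1 (adiabatic): W = (P₁V₁ − P₂V₂)/(γ−1) = (20907 − 28611)/0.4 = -19261 J.
After step 1: P = 6206 kPa, V = 4.61 L, T = 864.9 K.
Step 2 (isobaric): W = PΔV = (6206 kPa)(2.87 − 4.61 L) = -10799 J.
W_total = -19261 − 10799 = -30060 J.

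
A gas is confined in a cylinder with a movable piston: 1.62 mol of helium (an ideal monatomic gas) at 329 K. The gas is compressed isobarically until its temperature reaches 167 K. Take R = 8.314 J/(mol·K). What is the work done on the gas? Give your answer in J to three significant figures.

Isobaric: W = P ΔV = nR ΔT.
W = (1.62)(8.314)(167 − 329) = -2182 J.
Work on gas = −W_by = 2182 J.

W ≈ 2180 J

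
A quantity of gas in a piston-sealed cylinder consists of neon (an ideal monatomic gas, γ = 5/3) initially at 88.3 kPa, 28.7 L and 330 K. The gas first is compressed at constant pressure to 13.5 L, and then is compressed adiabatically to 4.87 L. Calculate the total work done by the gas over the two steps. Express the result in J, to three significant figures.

Step 1 (isobaric): W = PΔV = (88.3 kPa)(13.5 − 28.7 L) = -1342 J.
After step 1: P = 88.3 kPa, V = 13.5 L, T = 155.2 K.
Step 2 (adiabatic): W = (P₁V₁ − P₂V₂)/(γ−1) = (1192 − 2352)/0.667 = -1740 J.
W_total = -1342 − 1740 = -3083 J.

W_total ≈ -3080 J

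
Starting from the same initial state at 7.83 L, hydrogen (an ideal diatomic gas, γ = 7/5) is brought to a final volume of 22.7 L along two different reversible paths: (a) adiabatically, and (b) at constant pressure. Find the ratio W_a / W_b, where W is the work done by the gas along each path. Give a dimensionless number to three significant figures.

W_a / W_b ≈ 0.456

Path (a) adiabatic: W = P₁V₁(1 − (V₁/V₂)^(γ−1))/(γ−1) → W_a/(P₁V₁) = 0.8668.
Path (b) isobaric: W = P₁(V₂ − V₁) → W_b/(P₁V₁) = 1.899.
W_a / W_b = 0.8668 / 1.899 = 0.4564.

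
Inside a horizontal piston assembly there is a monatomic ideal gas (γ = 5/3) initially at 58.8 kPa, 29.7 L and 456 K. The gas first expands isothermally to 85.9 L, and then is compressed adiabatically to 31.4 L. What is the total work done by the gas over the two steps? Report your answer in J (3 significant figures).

Step 1 (isothermal): W = P₁V₁ ln(V₂/V₁) = (1746) ln(85.9/29.7) = 1855 J.
After step 1: P = 20.33 kPa, V = 85.9 L, T = 456 K.
Step 2 (adiabatic): W = (P₁V₁ − P₂V₂)/(γ−1) = (1746 − 3416)/0.667 = -2504 J.
W_total = 1855 − 2504 = -649.7 J.

W_total ≈ -650 J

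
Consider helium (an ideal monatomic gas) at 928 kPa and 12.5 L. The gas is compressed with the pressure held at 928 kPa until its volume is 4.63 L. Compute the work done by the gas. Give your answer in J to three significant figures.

W ≈ -7300 J

Isobaric: W = P ΔV.
W = (928 kPa)(4.63 − 12.5 L) = (928)(-7.87) = -7303 J.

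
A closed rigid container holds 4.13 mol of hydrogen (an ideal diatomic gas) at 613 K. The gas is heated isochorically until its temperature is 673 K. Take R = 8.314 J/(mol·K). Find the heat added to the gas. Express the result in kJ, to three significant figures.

Q ≈ 5.15 kJ

Constant volume ⇒ W = 0, so Q = ΔU = nCᵥΔT with Cᵥ = 5R/2 = 20.79 J/(mol·K).
ΔU = (4.13)(20.79)(673 − 613) = 5151 J.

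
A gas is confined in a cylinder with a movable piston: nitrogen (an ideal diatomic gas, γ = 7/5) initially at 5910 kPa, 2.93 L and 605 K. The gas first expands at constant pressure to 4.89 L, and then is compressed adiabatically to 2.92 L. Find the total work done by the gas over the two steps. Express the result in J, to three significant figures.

W_total ≈ -4970 J

Step 1 (isobaric): W = PΔV = (5910 kPa)(4.89 − 2.93 L) = 11584 J.
After step 1: P = 5910 kPa, V = 4.89 L, T = 1010 K.
Step 2 (adiabatic): W = (P₁V₁ − P₂V₂)/(γ−1) = (28900 − 35519)/0.4 = -16549 J.
W_total = 11584 − 16549 = -4965 J.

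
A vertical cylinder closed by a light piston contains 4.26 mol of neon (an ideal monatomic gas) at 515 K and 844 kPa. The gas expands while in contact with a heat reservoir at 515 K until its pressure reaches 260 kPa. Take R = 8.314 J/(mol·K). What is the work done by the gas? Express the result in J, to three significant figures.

W ≈ 21500 J

Isothermal process: W = nRT ln(V₂/V₁) = nRT ln(P₁/P₂).
W = (4.26)(8.314)(515) × ln(844/260)
  = 18240 × ln(3.246) = 18240 × 1.177
W_by_gas = 21477 J.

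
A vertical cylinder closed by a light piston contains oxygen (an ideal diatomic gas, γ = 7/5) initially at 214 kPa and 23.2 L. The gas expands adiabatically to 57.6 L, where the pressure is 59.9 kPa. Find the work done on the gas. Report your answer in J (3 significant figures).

W ≈ -3790 J

Adiabatic: W = (P₁V₁ − P₂V₂)/(γ − 1) with γ = 7/5.
P₁V₁ = 4965 J, P₂V₂ = 3450 J.
W = (4965 − 3450) / 0.4 = 3786 J.
Work on gas = −W_by = -3786 J.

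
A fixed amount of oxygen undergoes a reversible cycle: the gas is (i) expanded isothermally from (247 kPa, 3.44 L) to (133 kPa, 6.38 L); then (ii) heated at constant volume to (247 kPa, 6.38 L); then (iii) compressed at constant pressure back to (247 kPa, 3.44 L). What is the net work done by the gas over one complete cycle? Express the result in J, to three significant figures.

Leg (i): W = PᵢVᵢ ln(V_f/Vᵢ) = (849.7) ln(6.38/3.44) = 524.8 J.
Leg (ii): W = 0.
Leg (iii): W = PΔV = (247)(3.44 − 6.38) = -726.2 J.
W_net = 524.8 − 726.2 = -201.3 J.

W_net ≈ -201 J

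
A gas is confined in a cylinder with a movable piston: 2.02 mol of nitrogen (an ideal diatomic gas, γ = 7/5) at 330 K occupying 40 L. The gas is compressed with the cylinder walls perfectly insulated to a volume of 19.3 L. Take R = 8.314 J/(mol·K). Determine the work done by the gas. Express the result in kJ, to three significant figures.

Adiabatic: TV^(γ−1) = const with γ = 7/5.
T₂ = T₁ (V₁/V₂)^(γ−1) = 330 × (40/19.3)^0.4 = 330 × 1.338 = 441.7 K.
W_by = nCᵥ(T₁ − T₂) = (2.02)(20.79)(330 − 441.7) = -4689 J.

W ≈ -4.69 kJ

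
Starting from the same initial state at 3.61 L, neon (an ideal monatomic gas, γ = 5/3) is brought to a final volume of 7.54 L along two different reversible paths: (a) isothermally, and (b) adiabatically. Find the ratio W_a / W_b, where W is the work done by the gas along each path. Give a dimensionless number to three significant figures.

Path (a) isothermal: W = P₁V₁ ln(V₂/V₁) → W_a/(P₁V₁) = 0.7365.
Path (b) adiabatic: W = P₁V₁(1 − (V₁/V₂)^(γ−1))/(γ−1) → W_b/(P₁V₁) = 0.582.
W_a / W_b = 0.7365 / 0.582 = 1.266.

W_a / W_b ≈ 1.27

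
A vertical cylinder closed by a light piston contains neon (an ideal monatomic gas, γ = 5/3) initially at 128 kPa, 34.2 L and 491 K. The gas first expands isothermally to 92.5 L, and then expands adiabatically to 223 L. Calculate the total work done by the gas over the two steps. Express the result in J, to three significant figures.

Step 1 (isothermal): W = P₁V₁ ln(V₂/V₁) = (4378) ln(92.5/34.2) = 4356 J.
After step 1: P = 47.33 kPa, V = 92.5 L, T = 491 K.
Step 2 (adiabatic): W = (P₁V₁ − P₂V₂)/(γ−1) = (4378 − 2435)/0.667 = 2914 J.
W_total = 4356 + 2914 = 7270 J.

W_total ≈ 7270 J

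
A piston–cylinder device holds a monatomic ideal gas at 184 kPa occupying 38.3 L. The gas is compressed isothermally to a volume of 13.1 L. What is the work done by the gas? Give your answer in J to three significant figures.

Isothermal: W = nRT ln(V₂/V₁) = P₁V₁ ln(V₂/V₁).
P₁V₁ = (184 kPa)(38.3 L) = 7047 J.
W = 7047 × ln(13.1/38.3) = 7047 × -1.073
W_by_gas = -7561 J.

W ≈ -7560 J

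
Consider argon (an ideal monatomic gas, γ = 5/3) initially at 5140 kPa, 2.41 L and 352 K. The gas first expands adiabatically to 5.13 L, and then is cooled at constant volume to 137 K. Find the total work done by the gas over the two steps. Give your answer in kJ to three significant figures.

Step 1 (adiabatic): W = (P₁V₁ − P₂V₂)/(γ−1) = (12387 − 7486)/0.667 = 7352 J.
Step 2 (isochoric): W = 0 (constant volume).
W_total = 7352 + 0 = 7352 J.

W_total ≈ 7.35 kJ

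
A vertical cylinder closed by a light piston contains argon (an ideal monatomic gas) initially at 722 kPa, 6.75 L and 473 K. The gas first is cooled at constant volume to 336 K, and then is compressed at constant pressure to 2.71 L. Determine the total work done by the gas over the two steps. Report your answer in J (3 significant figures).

W_total ≈ -2070 J

Step 1 (isochoric): W = 0 (constant volume).
After step 1: P = 512.9 kPa (V unchanged).
Step 2 (isobaric): W = PΔV = (512.9 kPa)(2.71 − 6.75 L) = -2072 J.
W_total = 0 − 2072 = -2072 J.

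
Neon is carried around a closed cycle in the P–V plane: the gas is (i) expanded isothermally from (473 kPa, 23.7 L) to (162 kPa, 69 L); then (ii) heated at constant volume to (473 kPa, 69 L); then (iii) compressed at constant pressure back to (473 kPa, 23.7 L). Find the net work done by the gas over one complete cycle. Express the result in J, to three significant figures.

Leg (i): W = PᵢVᵢ ln(V_f/Vᵢ) = (11210) ln(69/23.7) = 11979 J.
Leg (ii): W = 0.
Leg (iii): W = PΔV = (473)(23.7 − 69) = -21427 J.
W_net = 11979 − 21427 = -9447 J.

W_net ≈ -9450 J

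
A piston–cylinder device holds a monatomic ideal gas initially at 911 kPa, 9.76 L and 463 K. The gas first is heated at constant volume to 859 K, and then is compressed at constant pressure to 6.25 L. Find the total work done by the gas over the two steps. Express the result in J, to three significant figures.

Step 1 (isochoric): W = 0 (constant volume).
After step 1: P = 1690 kPa (V unchanged).
Step 2 (isobaric): W = PΔV = (1690 kPa)(6.25 − 9.76 L) = -5932 J.
W_total = 0 − 5932 = -5932 J.

W_total ≈ -5930 J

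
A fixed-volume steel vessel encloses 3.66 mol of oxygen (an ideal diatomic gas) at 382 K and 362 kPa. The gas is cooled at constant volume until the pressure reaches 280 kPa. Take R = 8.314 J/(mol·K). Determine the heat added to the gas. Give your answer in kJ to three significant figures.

Constant volume ⇒ W = 0, so Q = ΔU = nCᵥΔT with Cᵥ = 5R/2 = 20.79 J/(mol·K).
At constant V, T₂/T₁ = P₂/P₁ ⇒ ΔT = T₁(P₂/P₁ − 1) = 382·(280/362 − 1) = -86.53 K.
ΔU = (3.66)(20.79)(-86.53) = -6583 J.

Q ≈ -6.58 kJ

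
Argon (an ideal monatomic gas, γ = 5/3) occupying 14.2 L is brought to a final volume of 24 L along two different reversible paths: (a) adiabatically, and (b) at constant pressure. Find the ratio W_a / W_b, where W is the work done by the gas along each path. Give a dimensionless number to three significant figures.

W_a / W_b ≈ 0.642

Path (a) adiabatic: W = P₁V₁(1 − (V₁/V₂)^(γ−1))/(γ−1) → W_a/(P₁V₁) = 0.4428.
Path (b) isobaric: W = P₁(V₂ − V₁) → W_b/(P₁V₁) = 0.6901.
W_a / W_b = 0.4428 / 0.6901 = 0.6417.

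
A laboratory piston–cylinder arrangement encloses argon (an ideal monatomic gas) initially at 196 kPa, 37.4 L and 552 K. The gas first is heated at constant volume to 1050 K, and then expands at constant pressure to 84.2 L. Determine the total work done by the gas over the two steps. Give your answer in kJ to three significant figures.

W_total ≈ 17.4 kJ

Step 1 (isochoric): W = 0 (constant volume).
After step 1: P = 372.8 kPa (V unchanged).
Step 2 (isobaric): W = PΔV = (372.8 kPa)(84.2 − 37.4 L) = 17448 J.
W_total = 0 + 17448 = 17448 J.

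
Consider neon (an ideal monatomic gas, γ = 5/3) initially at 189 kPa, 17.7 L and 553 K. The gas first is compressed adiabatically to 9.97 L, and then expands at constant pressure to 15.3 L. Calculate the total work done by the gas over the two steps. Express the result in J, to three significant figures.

W_total ≈ 283 J

Step 1 (adiabatic): W = (P₁V₁ − P₂V₂)/(γ−1) = (3345 − 4905)/0.667 = -2339 J.
After step 1: P = 492 kPa, V = 9.97 L, T = 810.8 K.
Step 2 (isobaric): W = PΔV = (492 kPa)(15.3 − 9.97 L) = 2622 J.
W_total = -2339 + 2622 = 282.9 J.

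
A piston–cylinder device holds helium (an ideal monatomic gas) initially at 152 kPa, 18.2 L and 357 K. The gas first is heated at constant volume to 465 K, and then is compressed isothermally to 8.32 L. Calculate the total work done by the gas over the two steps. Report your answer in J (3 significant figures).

Step 1 (isochoric): W = 0 (constant volume).
After step 1: P = 198 kPa (V unchanged).
Step 2 (isothermal): W = P₁V₁ ln(V₂/V₁) = (3603) ln(8.32/18.2) = -2821 J.
W_total = 0 − 2821 = -2821 J.

W_total ≈ -2820 J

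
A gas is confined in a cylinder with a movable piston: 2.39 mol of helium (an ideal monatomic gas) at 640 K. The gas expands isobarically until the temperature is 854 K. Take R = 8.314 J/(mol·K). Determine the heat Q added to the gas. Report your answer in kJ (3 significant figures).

Isobaric: W = nRΔT = (2.39)(8.314)(214) = 4252 J.
ΔU = nCᵥΔT with Cᵥ = 3R/2: ΔU = (2.39)(12.47)(214) = 6378 J.
Q = ΔU + W = 6378 + 4252 = 10631 J.

Q ≈ 10.6 kJ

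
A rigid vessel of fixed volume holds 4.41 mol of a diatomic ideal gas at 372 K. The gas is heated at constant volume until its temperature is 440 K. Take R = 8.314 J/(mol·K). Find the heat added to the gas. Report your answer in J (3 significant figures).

Constant volume ⇒ W = 0, so Q = ΔU = nCᵥΔT with Cᵥ = 5R/2 = 20.79 J/(mol·K).
ΔU = (4.41)(20.79)(440 − 372) = 6233 J.

Q ≈ 6230 J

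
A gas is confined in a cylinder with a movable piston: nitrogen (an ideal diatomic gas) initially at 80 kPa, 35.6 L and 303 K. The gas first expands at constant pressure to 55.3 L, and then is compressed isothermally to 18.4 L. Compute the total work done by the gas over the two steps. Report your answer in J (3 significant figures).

Step 1 (isobaric): W = PΔV = (80 kPa)(55.3 − 35.6 L) = 1576 J.
After step 1: P = 80 kPa, V = 55.3 L, T = 470.7 K.
Step 2 (isothermal): W = P₁V₁ ln(V₂/V₁) = (4424) ln(18.4/55.3) = -4868 J.
W_total = 1576 − 4868 = -3292 J.

W_total ≈ -3290 J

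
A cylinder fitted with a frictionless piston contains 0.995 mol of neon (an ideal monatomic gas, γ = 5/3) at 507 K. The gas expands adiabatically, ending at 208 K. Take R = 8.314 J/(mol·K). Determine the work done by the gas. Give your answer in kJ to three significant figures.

W ≈ 3.71 kJ

Adiabatic ⇒ Q = 0, so W_by = −ΔU = nCᵥ(T₁ − T₂).
Cᵥ = 3R/2 = 12.47 J/(mol·K).
W = (0.995)(12.47)(507 − 208) = 3710 J.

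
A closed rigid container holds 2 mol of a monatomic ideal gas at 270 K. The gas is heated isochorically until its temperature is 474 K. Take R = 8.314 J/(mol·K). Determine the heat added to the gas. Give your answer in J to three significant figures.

Q ≈ 5090 J

Constant volume ⇒ W = 0, so Q = ΔU = nCᵥΔT with Cᵥ = 3R/2 = 12.47 J/(mol·K).
ΔU = (2)(12.47)(474 − 270) = 5088 J.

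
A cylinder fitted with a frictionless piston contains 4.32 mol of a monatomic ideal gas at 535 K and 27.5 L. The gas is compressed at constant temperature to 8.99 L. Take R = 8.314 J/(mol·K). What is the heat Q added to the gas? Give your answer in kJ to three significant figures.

Isothermal ⇒ ΔU = 0, so Q = W = nRT ln(V₂/V₁).
Q = (4.32)(8.314)(535) ln(8.99/27.5) = 19215 × -1.118 = -21484 J.

Q ≈ -21.5 kJ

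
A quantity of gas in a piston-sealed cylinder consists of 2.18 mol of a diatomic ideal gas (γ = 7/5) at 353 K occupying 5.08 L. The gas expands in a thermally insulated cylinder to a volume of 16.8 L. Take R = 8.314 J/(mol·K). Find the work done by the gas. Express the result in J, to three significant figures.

Adiabatic: TV^(γ−1) = const with γ = 7/5.
T₂ = T₁ (V₁/V₂)^(γ−1) = 353 × (5.08/16.8)^0.4 = 353 × 0.6198 = 218.8 K.
W_by = nCᵥ(T₁ − T₂) = (2.18)(20.79)(353 − 218.8) = 6082 J.

W ≈ 6080 J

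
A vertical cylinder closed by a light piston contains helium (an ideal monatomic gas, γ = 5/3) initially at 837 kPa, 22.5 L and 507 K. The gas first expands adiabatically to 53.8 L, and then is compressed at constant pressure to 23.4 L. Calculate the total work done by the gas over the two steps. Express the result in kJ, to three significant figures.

Step 1 (adiabatic): W = (P₁V₁ − P₂V₂)/(γ−1) = (18832 − 10532)/0.667 = 12451 J.
After step 1: P = 195.8 kPa, V = 53.8 L, T = 283.5 K.
Step 2 (isobaric): W = PΔV = (195.8 kPa)(23.4 − 53.8 L) = -5951 J.
W_total = 12451 − 5951 = 6500 J.

W_total ≈ 6.50 kJ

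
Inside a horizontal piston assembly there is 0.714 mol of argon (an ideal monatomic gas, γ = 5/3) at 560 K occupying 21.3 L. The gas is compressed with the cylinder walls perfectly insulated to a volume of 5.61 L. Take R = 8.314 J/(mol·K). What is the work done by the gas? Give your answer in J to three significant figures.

W ≈ -7150 J

Adiabatic: TV^(γ−1) = const with γ = 5/3.
T₂ = T₁ (V₁/V₂)^(γ−1) = 560 × (21.3/5.61)^0.667 = 560 × 2.434 = 1363 K.
W_by = nCᵥ(T₁ − T₂) = (0.714)(12.47)(560 − 1363) = -7149 J.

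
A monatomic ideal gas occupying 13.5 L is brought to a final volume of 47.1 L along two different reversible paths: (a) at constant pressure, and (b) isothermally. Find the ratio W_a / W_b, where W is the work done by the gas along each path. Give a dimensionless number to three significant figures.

W_a / W_b ≈ 1.99

Path (a) isobaric: W = P₁(V₂ − V₁) → W_a/(P₁V₁) = 2.489.
Path (b) isothermal: W = P₁V₁ ln(V₂/V₁) → W_b/(P₁V₁) = 1.25.
W_a / W_b = 2.489 / 1.25 = 1.992.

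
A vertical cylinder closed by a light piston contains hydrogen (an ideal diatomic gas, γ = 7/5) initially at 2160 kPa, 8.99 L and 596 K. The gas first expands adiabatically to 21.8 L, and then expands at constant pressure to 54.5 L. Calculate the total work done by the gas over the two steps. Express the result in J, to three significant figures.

Step 1 (adiabatic): W = (P₁V₁ − P₂V₂)/(γ−1) = (19418 − 13625)/0.4 = 14484 J.
After step 1: P = 625 kPa, V = 21.8 L, T = 418.2 K.
Step 2 (isobaric): W = PΔV = (625 kPa)(54.5 − 21.8 L) = 20437 J.
W_total = 14484 + 20437 = 34921 J.

W_total ≈ 34900 J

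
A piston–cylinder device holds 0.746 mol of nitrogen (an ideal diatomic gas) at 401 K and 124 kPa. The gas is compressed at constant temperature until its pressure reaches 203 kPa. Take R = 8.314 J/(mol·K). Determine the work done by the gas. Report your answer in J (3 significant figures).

Isothermal process: W = nRT ln(V₂/V₁) = nRT ln(P₁/P₂).
W = (0.746)(8.314)(401) × ln(124/203)
  = 2487 × ln(0.6108) = 2487 × -0.4929
W_by_gas = -1226 J.

W ≈ -1230 J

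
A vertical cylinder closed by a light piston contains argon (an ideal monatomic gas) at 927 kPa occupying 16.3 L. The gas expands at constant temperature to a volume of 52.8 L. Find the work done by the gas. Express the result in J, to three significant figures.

W ≈ 17800 J

Isothermal: W = nRT ln(V₂/V₁) = P₁V₁ ln(V₂/V₁).
P₁V₁ = (927 kPa)(16.3 L) = 15110 J.
W = 15110 × ln(52.8/16.3) = 15110 × 1.175
W_by_gas = 17760 J.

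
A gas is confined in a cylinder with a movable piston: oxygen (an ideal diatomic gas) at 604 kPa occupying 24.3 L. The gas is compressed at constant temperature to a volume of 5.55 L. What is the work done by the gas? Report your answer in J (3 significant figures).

Isothermal: W = nRT ln(V₂/V₁) = P₁V₁ ln(V₂/V₁).
P₁V₁ = (604 kPa)(24.3 L) = 14677 J.
W = 14677 × ln(5.55/24.3) = 14677 × -1.477
W_by_gas = -21674 J.

W ≈ -21700 J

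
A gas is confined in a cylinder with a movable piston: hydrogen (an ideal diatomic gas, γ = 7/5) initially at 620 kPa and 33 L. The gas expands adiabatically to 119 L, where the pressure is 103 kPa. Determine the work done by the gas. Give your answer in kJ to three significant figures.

W ≈ 20.5 kJ

Adiabatic: W = (P₁V₁ − P₂V₂)/(γ − 1) with γ = 7/5.
P₁V₁ = 20460 J, P₂V₂ = 12257 J.
W = (20460 − 12257) / 0.4 = 20508 J.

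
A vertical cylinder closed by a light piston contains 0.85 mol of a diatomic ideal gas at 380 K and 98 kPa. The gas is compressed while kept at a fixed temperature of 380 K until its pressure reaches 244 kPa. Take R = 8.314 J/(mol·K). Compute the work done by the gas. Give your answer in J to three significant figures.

W ≈ -2450 J

Isothermal process: W = nRT ln(V₂/V₁) = nRT ln(P₁/P₂).
W = (0.85)(8.314)(380) × ln(98/244)
  = 2685 × ln(0.4016) = 2685 × -0.9122
W_by_gas = -2450 J.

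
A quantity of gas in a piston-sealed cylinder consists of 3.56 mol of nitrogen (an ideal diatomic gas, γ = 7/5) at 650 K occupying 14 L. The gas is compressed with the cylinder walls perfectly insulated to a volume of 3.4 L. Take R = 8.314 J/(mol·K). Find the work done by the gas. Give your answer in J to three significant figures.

Adiabatic: TV^(γ−1) = const with γ = 7/5.
T₂ = T₁ (V₁/V₂)^(γ−1) = 650 × (14/3.4)^0.4 = 650 × 1.761 = 1145 K.
W_by = nCᵥ(T₁ − T₂) = (3.56)(20.79)(650 − 1145) = -36621 J.

W ≈ -36600 J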